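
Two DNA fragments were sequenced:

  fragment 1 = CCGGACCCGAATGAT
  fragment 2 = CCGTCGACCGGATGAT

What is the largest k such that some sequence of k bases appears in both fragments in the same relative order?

13

Taking C (fragment 1 #1, fragment 2 #1); then C (fragment 1 #2, fragment 2 #2); then G (fragment 1 #3, fragment 2 #3); then G (fragment 1 #4, fragment 2 #6); then A (fragment 1 #5, fragment 2 #7); then C (fragment 1 #6, fragment 2 #8); then C (fragment 1 #7, fragment 2 #9); then G (fragment 1 #9, fragment 2 #11); then A (fragment 1 #11, fragment 2 #12); then T (fragment 1 #12, fragment 2 #13); then G (fragment 1 #13, fragment 2 #14); then A (fragment 1 #14, fragment 2 #15); then T (fragment 1 #15, fragment 2 #16) gives a common subsequence of length 13. The LCS DP gives dp[15][16] = 13, so this is optimal.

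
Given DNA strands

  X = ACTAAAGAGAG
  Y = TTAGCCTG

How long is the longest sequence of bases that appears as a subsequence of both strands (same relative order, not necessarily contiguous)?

4

Let dp[i][j] be the LCS length of the first i bases of X and the first j bases of Y. dp[i][j] = dp[i-1][j-1]+1 when the i-th and j-th bases match, else max(dp[i-1][j], dp[i][j-1]).
    ·  T  T  A  G  C  C  T  G
 ·  0  0  0  0  0  0  0  0  0
 A  0  0  0  1  1  1  1  1  1
 C  0  0  0  1  1  2  2  2  2
 T  0  1  1  1  1  2  2  3  3
 A  0  1  1  2  2  2  2  3  3
 A  0  1  1  2  2  2  2  3  3
 A  0  1  1  2  2  2  2  3  3
 G  0  1  1  2  3  3  3  3  4
 A  0  1  1  2  3  3  3  3  4
 G  0  1  1  2  3  3  3  3  4
 A  0  1  1  2  3  3  3  3  4
 G  0  1  1  2  3  3  3  3  4
dp[11][8] = 4. One LCS (by backtracking along matches): ACTG.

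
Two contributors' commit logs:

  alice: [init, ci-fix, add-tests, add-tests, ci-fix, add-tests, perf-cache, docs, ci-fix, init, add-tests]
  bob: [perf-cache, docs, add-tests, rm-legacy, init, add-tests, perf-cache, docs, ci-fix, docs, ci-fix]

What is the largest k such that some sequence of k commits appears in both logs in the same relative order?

Pick init (alice #1, bob #5); then add-tests (alice #3, bob #6); then ci-fix (alice #5, bob #9); then docs (alice #8, bob #10); then ci-fix (alice #9, bob #11); all 5 commits appear in both, in order. The LCS DP gives dp[11][11] = 5, so this is optimal.

5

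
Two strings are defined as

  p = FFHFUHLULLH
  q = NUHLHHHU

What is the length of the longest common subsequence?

Match U (p #5, q #2); then H (p #6, q #3); then L (p #7, q #4); then U (p #8, q #8) — 4 characters in the same relative order in both, and the DP table's final entry dp[11][8] is also 4, so no common subsequence is longer.

4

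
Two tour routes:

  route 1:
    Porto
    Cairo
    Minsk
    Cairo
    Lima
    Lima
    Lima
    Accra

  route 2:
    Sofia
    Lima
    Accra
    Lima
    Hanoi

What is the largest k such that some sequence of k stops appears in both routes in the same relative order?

2

Pick Lima (route 1 #5, route 2 #2), then Lima (route 1 #6, route 2 #4); all 2 stops appear in both, in order. The LCS DP gives dp[8][5] = 2, so this is optimal.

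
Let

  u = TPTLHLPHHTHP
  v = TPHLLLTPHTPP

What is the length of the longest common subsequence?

Let dp[i][j] be the LCS length of the first i characters of u and the first j characters of v. dp[i][j] = dp[i-1][j-1]+1 when the i-th and j-th characters match, else max(dp[i-1][j], dp[i][j-1]).
    ·  T  P  H  L  L  L  T  P  H  T  P  P
 ·  0  0  0  0  0  0  0  0  0  0  0  0  0
 T  0  1  1  1  1  1  1  1  1  1  1  1  1
 P  0  1  2  2  2  2  2  2  2  2  2  2  2
 T  0  1  2  2  2  2  2  3  3  3  3  3  3
 L  0  1  2  2  3  3  3  3  3  3  3  3  3
 H  0  1  2  3  3  3  3  3  3  4  4  4  4
 L  0  1  2  3  4  4  4  4  4  4  4  4  4
 P  0  1  2  3  4  4  4  4  5  5  5  5  5
 H  0  1  2  3  4  4  4  4  5  6  6  6  6
 H  0  1  2  3  4  4  4  4  5  6  6  6  6
 T  0  1  2  3  4  4  4  5  5  6  7  7  7
 H  0  1  2  3  4  4  4  5  5  6  7  7  7
 P  0  1  2  3  4  4  4  5  6  6  7  8  8
dp[12][12] = 8. One LCS (by backtracking along matches): TPLLPHTP.

8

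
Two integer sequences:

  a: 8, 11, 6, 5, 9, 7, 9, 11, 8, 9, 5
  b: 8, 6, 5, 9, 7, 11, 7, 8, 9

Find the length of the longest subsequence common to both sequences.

Match 8 at a[1]=b[1]; then 6 at a[3]=b[2]; then 5 at a[4]=b[3]; then 9 at a[5]=b[4]; then 7 at a[6]=b[5]; then 11 at a[8]=b[6]; then 8 at a[9]=b[8]; then 9 at a[10]=b[9] — 8 values in the same relative order in both, and the DP table's final entry dp[11][9] is also 8, so no common subsequence is longer.

8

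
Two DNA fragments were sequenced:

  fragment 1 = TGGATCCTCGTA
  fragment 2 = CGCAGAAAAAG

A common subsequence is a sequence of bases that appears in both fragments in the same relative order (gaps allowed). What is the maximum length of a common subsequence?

Let dp[i][j] be the LCS length of the first i bases of fragment 1 and the first j bases of fragment 2. dp[i][j] = dp[i-1][j-1]+1 when the i-th and j-th bases match, else max(dp[i-1][j], dp[i][j-1]).
    ·  C  G  C  A  G  A  A  A  A  A  G
 ·  0  0  0  0  0  0  0  0  0  0  0  0
 T  0  0  0  0  0  0  0  0  0  0  0  0
 G  0  0  1  1  1  1  1  1  1  1  1  1
 G  0  0  1  1  1  2  2  2  2  2  2  2
 A  0  0  1  1  2  2  3  3  3  3  3  3
 T  0  0  1  1  2  2  3  3  3  3  3  3
 C  0  1  1  2  2  2  3  3  3  3  3  3
 C  0  1  1  2  2  2  3  3  3  3  3  3
 T  0  1  1  2  2  2  3  3  3  3  3  3
 C  0  1  1  2  2  2  3  3  3  3  3  3
 G  0  1  2  2  2  3  3  3  3  3  3  4
 T  0  1  2  2  2  3  3  3  3  3  3  4
 A  0  1  2  2  3  3  4  4  4  4  4  4
dp[12][11] = 4. One LCS (by backtracking along matches): GGAG.

4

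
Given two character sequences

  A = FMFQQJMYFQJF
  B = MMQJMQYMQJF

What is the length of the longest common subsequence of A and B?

8

One common subsequence of length 8: M at A[2]=B[2]; then Q at A[5]=B[3]; then J at A[6]=B[4]; then M at A[7]=B[5]; then Y at A[8]=B[7]; then Q at A[10]=B[9]; then J at A[11]=B[10]; then F at A[12]=B[11]. Since dp[12][11] = 8, nothing longer is possible.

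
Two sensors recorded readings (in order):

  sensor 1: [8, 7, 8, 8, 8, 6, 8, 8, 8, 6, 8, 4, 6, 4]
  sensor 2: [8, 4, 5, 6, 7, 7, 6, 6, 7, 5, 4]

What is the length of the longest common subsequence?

One common subsequence of length 5: 8 at sensor 1[1]=sensor 2[1], then 7 at sensor 1[2]=sensor 2[6], then 6 at sensor 1[6]=sensor 2[7], then 6 at sensor 1[10]=sensor 2[8], then 4 at sensor 1[14]=sensor 2[11]. dp[14][11] = 5 confirms this is the maximum.

5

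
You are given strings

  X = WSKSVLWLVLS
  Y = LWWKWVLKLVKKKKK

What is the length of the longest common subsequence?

6

Pick W (X #1, Y #3), then K (X #3, Y #4), then V (X #5, Y #6), then L (X #6, Y #7), then L (X #8, Y #9), then V (X #9, Y #10); all 6 characters appear in both, in order, and the DP table's final entry dp[11][15] is also 6, so no common subsequence is longer.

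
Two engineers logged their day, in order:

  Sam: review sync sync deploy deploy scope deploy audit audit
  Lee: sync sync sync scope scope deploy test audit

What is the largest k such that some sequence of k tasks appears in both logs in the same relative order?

Taking sync at Sam[2]=Lee[2], then sync at Sam[3]=Lee[3], then scope at Sam[6]=Lee[5], then deploy at Sam[7]=Lee[6], then audit at Sam[9]=Lee[8] gives a common subsequence of length 5. The LCS DP gives dp[9][8] = 5, so this is optimal.

5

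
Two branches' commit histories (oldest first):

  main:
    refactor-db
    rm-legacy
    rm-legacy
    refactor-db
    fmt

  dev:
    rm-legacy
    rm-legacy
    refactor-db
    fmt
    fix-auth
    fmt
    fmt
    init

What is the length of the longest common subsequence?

Taking rm-legacy [2,1] → rm-legacy [3,2] → refactor-db [4,3] → fmt [5,7] gives a common subsequence of length 4. dp[5][8] = 4 confirms this is the maximum.

4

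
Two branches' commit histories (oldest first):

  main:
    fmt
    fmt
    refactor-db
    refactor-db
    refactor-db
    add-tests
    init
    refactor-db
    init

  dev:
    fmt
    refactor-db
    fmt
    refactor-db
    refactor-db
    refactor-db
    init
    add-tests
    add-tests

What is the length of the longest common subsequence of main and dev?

Pick fmt (main #1, dev #1), then fmt (main #2, dev #3), then refactor-db (main #3, dev #4), then refactor-db (main #4, dev #5), then refactor-db (main #5, dev #6), then add-tests (main #6, dev #9); all 6 commits appear in both, in order. dp[9][9] = 6 confirms this is the maximum.

6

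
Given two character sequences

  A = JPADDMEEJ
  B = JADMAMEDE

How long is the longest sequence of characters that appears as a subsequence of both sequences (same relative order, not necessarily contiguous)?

Taking J [1,1] → A [3,2] → D [4,3] → M [6,6] → E [7,7] → E [8,9] gives a common subsequence of length 6. dp[9][9] = 6 confirms this is the maximum.

6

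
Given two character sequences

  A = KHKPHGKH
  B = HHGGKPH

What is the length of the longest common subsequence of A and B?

5

Pick H [2,1], then H [5,2], then G [6,4], then K [7,5], then H [8,7]; all 5 characters appear in both, in order. The LCS DP gives dp[8][7] = 5, so this is optimal.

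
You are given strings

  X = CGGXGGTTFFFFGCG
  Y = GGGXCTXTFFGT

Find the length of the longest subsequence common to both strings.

8

One common subsequence of length 8: G (X #2, Y #2) → G (X #3, Y #3) → X (X #4, Y #4) → T (X #7, Y #6) → T (X #8, Y #8) → F (X #11, Y #9) → F (X #12, Y #10) → G (X #13, Y #11). Since dp[15][12] = 8, nothing longer is possible.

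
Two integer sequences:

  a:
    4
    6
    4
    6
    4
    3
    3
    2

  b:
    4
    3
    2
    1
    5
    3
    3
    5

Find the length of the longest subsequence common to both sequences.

Let dp[i][j] be the LCS length of the first i values of a and the first j values of b. dp[i][j] = dp[i-1][j-1]+1 when the i-th and j-th values match, else max(dp[i-1][j], dp[i][j-1]).
    ·  4  3  2  1  5  3  3  5
 ·  0  0  0  0  0  0  0  0  0
 4  0  1  1  1  1  1  1  1  1
 6  0  1  1  1  1  1  1  1  1
 4  0  1  1  1  1  1  1  1  1
 6  0  1  1  1  1  1  1  1  1
 4  0  1  1  1  1  1  1  1  1
 3  0  1  2  2  2  2  2  2  2
 3  0  1  2  2  2  2  3  3  3
 2  0  1  2  3  3  3  3  3  3
dp[8][8] = 3. One LCS (by backtracking along matches): 4, 3, 3.

3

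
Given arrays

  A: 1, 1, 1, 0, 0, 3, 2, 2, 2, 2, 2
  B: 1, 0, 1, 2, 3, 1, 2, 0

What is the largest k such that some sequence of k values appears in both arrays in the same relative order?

Let dp[i][j] be the LCS length of the first i values of A and the first j values of B. dp[i][j] = dp[i-1][j-1]+1 when the i-th and j-th values match, else max(dp[i-1][j], dp[i][j-1]).
    ·  1  0  1  2  3  1  2  0
 ·  0  0  0  0  0  0  0  0  0
 1  0  1  1  1  1  1  1  1  1
 1  0  1  1  2  2  2  2  2  2
 1  0  1  1  2  2  2  3  3  3
 0  0  1  2  2  2  2  3  3  4
 0  0  1  2  2  2  2  3  3  4
 3  0  1  2  2  2  3  3  3  4
 2  0  1  2  2  3  3  3  4  4
 2  0  1  2  2  3  3  3  4  4
 2  0  1  2  2  3  3  3  4  4
 2  0  1  2  2  3  3  3  4  4
 2  0  1  2  2  3  3  3  4  4
dp[11][8] = 4. One LCS (by backtracking along matches): 1, 1, 1, 0.

4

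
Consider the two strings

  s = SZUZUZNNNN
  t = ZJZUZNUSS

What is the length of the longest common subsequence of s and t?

5

Pick Z [2,1] → Z [4,3] → U [5,4] → Z [6,5] → N [7,6]; all 5 characters appear in both, in order, and the DP table's final entry dp[10][9] is also 5, so no common subsequence is longer.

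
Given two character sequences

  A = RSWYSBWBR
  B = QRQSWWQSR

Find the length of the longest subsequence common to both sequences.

5

One common subsequence of length 5: R [1,2], then S [2,4], then W [3,6], then S [5,8], then R [9,9]. Since dp[9][9] = 5, nothing longer is possible.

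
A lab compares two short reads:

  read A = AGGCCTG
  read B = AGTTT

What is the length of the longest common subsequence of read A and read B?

3

Let dp[i][j] be the LCS length of the first i bases of read A and the first j bases of read B. dp[i][j] = dp[i-1][j-1]+1 when the i-th and j-th bases match, else max(dp[i-1][j], dp[i][j-1]).
    ·  A  G  T  T  T
 ·  0  0  0  0  0  0
 A  0  1  1  1  1  1
 G  0  1  2  2  2  2
 G  0  1  2  2  2  2
 C  0  1  2  2  2  2
 C  0  1  2  2  2  2
 T  0  1  2  3  3  3
 G  0  1  2  3  3  3
dp[7][5] = 3. One LCS (by backtracking along matches): AGT.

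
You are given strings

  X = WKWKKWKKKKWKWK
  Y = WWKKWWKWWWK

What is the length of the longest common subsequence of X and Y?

9

One common subsequence of length 9: W (X #1, Y #1), then W (X #3, Y #2), then K (X #4, Y #3), then K (X #5, Y #4), then W (X #6, Y #6), then K (X #7, Y #7), then W (X #11, Y #9), then W (X #13, Y #10), then K (X #14, Y #11), and the DP table's final entry dp[14][11] is also 9, so no common subsequence is longer.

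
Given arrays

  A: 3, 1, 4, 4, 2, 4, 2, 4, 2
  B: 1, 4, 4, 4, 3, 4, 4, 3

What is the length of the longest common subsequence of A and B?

5

Taking 1 at A[2]=B[1], then 4 at A[3]=B[3], then 4 at A[4]=B[4], then 4 at A[6]=B[6], then 4 at A[8]=B[7] gives a common subsequence of length 5. The LCS DP gives dp[9][8] = 5, so this is optimal.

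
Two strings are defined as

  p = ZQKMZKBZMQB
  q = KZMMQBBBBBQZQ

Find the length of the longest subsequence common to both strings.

Match Z [1,2], Q [2,5], B [7,10], Z [8,12], Q [10,13] — 5 characters in the same relative order in both. Since dp[11][13] = 5, nothing longer is possible.

5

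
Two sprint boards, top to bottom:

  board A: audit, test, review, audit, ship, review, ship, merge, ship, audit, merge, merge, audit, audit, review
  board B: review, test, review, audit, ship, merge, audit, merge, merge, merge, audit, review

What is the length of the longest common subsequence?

Taking test [2,2], then review [3,3], then audit [4,4], then ship [7,5], then merge [8,6], then audit [10,7], then merge [11,9], then merge [12,10], then audit [14,11], then review [15,12] gives a common subsequence of length 10. The LCS DP gives dp[15][12] = 10, so this is optimal.

10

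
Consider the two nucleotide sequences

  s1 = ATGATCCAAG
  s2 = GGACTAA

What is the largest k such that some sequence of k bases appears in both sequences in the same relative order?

5

Pick G at s1[3]=s2[2]; then A at s1[4]=s2[3]; then T at s1[5]=s2[5]; then A at s1[8]=s2[6]; then A at s1[9]=s2[7]; all 5 bases appear in both, in order, and the DP table's final entry dp[10][7] is also 5, so no common subsequence is longer.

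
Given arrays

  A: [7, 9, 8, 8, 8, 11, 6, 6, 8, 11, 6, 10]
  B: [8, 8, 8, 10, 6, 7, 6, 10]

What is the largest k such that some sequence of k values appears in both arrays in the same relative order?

Let dp[i][j] be the LCS length of the first i values of A and the first j values of B. dp[i][j] = dp[i-1][j-1]+1 when the i-th and j-th values match, else max(dp[i-1][j], dp[i][j-1]).
    ·  8  8  8 10  6  7  6 10
 ·  0  0  0  0  0  0  0  0  0
 7  0  0  0  0  0  0  1  1  1
 9  0  0  0  0  0  0  1  1  1
 8  0  1  1  1  1  1  1  1  1
 8  0  1  2  2  2  2  2  2  2
 8  0  1  2  3  3  3  3  3  3
11  0  1  2  3  3  3  3  3  3
 6  0  1  2  3  3  4  4  4  4
 6  0  1  2  3  3  4  4  5  5
 8  0  1  2  3  3  4  4  5  5
11  0  1  2  3  3  4  4  5  5
 6  0  1  2  3  3  4  4  5  5
10  0  1  2  3  4  4  4  5  6
dp[12][8] = 6. One LCS (by backtracking along matches): 8, 8, 8, 6, 6, 10.

6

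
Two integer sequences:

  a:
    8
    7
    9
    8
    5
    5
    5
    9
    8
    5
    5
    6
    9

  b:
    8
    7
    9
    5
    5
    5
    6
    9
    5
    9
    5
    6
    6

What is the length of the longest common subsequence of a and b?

Match 8 (a #1, b #1) → 7 (a #2, b #2) → 9 (a #3, b #3) → 5 (a #5, b #4) → 5 (a #6, b #5) → 5 (a #7, b #6) → 9 (a #8, b #8) → 5 (a #10, b #9) → 5 (a #11, b #11) → 6 (a #12, b #13) — 10 values in the same relative order in both. The LCS DP gives dp[13][13] = 10, so this is optimal.

10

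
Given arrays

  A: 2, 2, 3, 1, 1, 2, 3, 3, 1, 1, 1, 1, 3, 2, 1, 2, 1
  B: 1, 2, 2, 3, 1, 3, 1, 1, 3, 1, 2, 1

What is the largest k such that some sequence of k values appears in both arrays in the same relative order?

One common subsequence of length 11: 2 at A[1]=B[2]; then 2 at A[2]=B[3]; then 3 at A[3]=B[4]; then 1 at A[5]=B[5]; then 3 at A[8]=B[6]; then 1 at A[11]=B[7]; then 1 at A[12]=B[8]; then 3 at A[13]=B[9]; then 1 at A[15]=B[10]; then 2 at A[16]=B[11]; then 1 at A[17]=B[12], and the DP table's final entry dp[17][12] is also 11, so no common subsequence is longer.

11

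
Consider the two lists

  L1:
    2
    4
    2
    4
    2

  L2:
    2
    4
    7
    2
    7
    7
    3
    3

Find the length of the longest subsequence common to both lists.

3

Let dp[i][j] be the LCS length of the first i values of L1 and the first j values of L2. dp[i][j] = dp[i-1][j-1]+1 when the i-th and j-th values match, else max(dp[i-1][j], dp[i][j-1]).
    ·  2  4  7  2  7  7  3  3
 ·  0  0  0  0  0  0  0  0  0
 2  0  1  1  1  1  1  1  1  1
 4  0  1  2  2  2  2  2  2  2
 2  0  1  2  2  3  3  3  3  3
 4  0  1  2  2  3  3  3  3  3
 2  0  1  2  2  3  3  3  3  3
dp[5][8] = 3. One LCS (by backtracking along matches): 2, 4, 2.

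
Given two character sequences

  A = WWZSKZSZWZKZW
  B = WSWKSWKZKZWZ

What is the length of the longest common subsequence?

9

Taking W (A #1, B #1); then W (A #2, B #3); then K (A #5, B #4); then S (A #7, B #5); then W (A #9, B #6); then Z (A #10, B #8); then K (A #11, B #9); then Z (A #12, B #10); then W (A #13, B #11) gives a common subsequence of length 9. The LCS DP gives dp[13][12] = 9, so this is optimal.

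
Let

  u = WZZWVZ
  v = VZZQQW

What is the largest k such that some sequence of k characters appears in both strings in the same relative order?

Let dp[i][j] be the LCS length of the first i characters of u and the first j characters of v. dp[i][j] = dp[i-1][j-1]+1 when the i-th and j-th characters match, else max(dp[i-1][j], dp[i][j-1]).
    ·  V  Z  Z  Q  Q  W
 ·  0  0  0  0  0  0  0
 W  0  0  0  0  0  0  1
 Z  0  0  1  1  1  1  1
 Z  0  0  1  2  2  2  2
 W  0  0  1  2  2  2  3
 V  0  1  1  2  2  2  3
 Z  0  1  2  2  2  2  3
dp[6][6] = 3. One LCS (by backtracking along matches): ZZW.

3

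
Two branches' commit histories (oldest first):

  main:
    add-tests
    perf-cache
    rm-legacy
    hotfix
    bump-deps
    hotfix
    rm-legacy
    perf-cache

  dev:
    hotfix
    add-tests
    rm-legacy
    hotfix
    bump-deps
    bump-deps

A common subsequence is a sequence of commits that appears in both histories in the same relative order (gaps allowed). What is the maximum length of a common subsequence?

Taking add-tests [1,2], rm-legacy [3,3], hotfix [4,4], bump-deps [5,6] gives a common subsequence of length 4. The LCS DP gives dp[8][6] = 4, so this is optimal.

4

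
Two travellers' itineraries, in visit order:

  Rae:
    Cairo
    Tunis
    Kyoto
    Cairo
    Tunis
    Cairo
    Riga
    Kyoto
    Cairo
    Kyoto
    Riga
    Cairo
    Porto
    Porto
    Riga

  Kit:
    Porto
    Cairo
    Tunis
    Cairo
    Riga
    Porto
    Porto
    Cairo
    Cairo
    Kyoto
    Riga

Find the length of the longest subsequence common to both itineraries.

Match Cairo [1,2], then Tunis [2,3], then Cairo [4,4], then Cairo [6,8], then Cairo [9,9], then Kyoto [10,10], then Riga [15,11] — 7 stops in the same relative order in both. dp[15][11] = 7 confirms this is the maximum.

7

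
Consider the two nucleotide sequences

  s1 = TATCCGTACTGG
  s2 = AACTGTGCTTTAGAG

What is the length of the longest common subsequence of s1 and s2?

8

Taking A [2,2] → T [3,4] → G [6,5] → T [7,6] → C [9,8] → T [10,11] → G [11,13] → G [12,15] gives a common subsequence of length 8, and the DP table's final entry dp[12][15] is also 8, so no common subsequence is longer.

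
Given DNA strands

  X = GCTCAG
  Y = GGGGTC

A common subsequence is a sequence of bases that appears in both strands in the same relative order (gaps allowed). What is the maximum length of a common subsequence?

3

Pick G [1,4] → T [3,5] → C [4,6]; all 3 bases appear in both, in order. The LCS DP gives dp[6][6] = 3, so this is optimal.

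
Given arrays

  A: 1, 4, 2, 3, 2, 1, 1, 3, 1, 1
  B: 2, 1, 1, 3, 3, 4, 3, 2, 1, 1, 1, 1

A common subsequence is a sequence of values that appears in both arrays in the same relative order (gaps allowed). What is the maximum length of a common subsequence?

One common subsequence of length 8: 1 [1,3], then 4 [2,6], then 3 [4,7], then 2 [5,8], then 1 [6,9], then 1 [7,10], then 1 [9,11], then 1 [10,12], and the DP table's final entry dp[10][12] is also 8, so no common subsequence is longer.

8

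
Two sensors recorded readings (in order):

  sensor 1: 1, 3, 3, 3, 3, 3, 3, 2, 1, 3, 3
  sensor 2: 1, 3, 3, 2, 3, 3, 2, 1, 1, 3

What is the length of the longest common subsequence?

8

Pick 1 (sensor 1 #1, sensor 2 #1); then 3 (sensor 1 #2, sensor 2 #2); then 3 (sensor 1 #3, sensor 2 #3); then 3 (sensor 1 #6, sensor 2 #5); then 3 (sensor 1 #7, sensor 2 #6); then 2 (sensor 1 #8, sensor 2 #7); then 1 (sensor 1 #9, sensor 2 #9); then 3 (sensor 1 #11, sensor 2 #10); all 8 values appear in both, in order, and the DP table's final entry dp[11][10] is also 8, so no common subsequence is longer.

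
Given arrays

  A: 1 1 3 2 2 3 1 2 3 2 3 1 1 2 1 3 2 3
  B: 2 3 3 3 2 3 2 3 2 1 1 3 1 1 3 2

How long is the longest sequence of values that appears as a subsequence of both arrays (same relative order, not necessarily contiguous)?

11

Match 3 at A[3]=B[4]; then 2 at A[5]=B[5]; then 3 at A[6]=B[6]; then 2 at A[8]=B[7]; then 3 at A[9]=B[8]; then 2 at A[10]=B[9]; then 3 at A[11]=B[12]; then 1 at A[13]=B[13]; then 1 at A[15]=B[14]; then 3 at A[16]=B[15]; then 2 at A[17]=B[16] — 11 values in the same relative order in both. The LCS DP gives dp[18][16] = 11, so this is optimal.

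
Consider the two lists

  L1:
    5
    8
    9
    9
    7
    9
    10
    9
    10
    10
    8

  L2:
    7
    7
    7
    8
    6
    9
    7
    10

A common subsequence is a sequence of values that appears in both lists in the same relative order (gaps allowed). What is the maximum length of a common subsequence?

4

Pick 8 at L1[2]=L2[4], 9 at L1[4]=L2[6], 7 at L1[5]=L2[7], 10 at L1[10]=L2[8]; all 4 values appear in both, in order, and the DP table's final entry dp[11][8] is also 4, so no common subsequence is longer.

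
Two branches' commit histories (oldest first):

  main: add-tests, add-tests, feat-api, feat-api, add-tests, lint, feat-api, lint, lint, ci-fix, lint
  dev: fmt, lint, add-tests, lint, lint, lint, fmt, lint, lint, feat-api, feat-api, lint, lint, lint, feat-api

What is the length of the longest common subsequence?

Pick add-tests [1,3]; then feat-api [3,10]; then feat-api [4,11]; then lint [6,12]; then lint [8,13]; then lint [9,14]; all 6 commits appear in both, in order. dp[11][15] = 6 confirms this is the maximum.

6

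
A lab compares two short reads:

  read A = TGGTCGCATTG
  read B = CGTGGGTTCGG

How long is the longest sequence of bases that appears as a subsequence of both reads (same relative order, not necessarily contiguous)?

7

Match T [1,3] → G [2,5] → G [3,6] → T [4,8] → C [5,9] → G [6,10] → G [11,11] — 7 bases in the same relative order in both. The LCS DP gives dp[11][11] = 7, so this is optimal.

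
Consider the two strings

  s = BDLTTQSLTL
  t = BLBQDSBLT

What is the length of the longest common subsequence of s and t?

6

Match B [1,1] → L [3,2] → Q [6,4] → S [7,6] → L [8,8] → T [9,9] — 6 characters in the same relative order in both. The LCS DP gives dp[10][9] = 6, so this is optimal.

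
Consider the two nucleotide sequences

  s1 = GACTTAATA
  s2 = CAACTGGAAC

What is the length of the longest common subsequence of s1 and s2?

Let dp[i][j] be the LCS length of the first i bases of s1 and the first j bases of s2. dp[i][j] = dp[i-1][j-1]+1 when the i-th and j-th bases match, else max(dp[i-1][j], dp[i][j-1]).
    ·  C  A  A  C  T  G  G  A  A  C
 ·  0  0  0  0  0  0  0  0  0  0  0
 G  0  0  0  0  0  0  1  1  1  1  1
 A  0  0  1  1  1  1  1  1  2  2  2
 C  0  1  1  1  2  2  2  2  2  2  3
 T  0  1  1  1  2  3  3  3  3  3  3
 T  0  1  1  1  2  3  3  3  3  3  3
 A  0  1  2  2  2  3  3  3  4  4  4
 A  0  1  2  3  3  3  3  3  4  5  5
 T  0  1  2  3  3  4  4  4  4  5  5
 A  0  1  2  3  3  4  4  4  5  5  5
dp[9][10] = 5. One LCS (by backtracking along matches): ACTAA.

5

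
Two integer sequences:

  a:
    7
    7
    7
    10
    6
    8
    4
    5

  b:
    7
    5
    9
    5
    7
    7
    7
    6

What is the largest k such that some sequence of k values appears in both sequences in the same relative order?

4

Let dp[i][j] be the LCS length of the first i values of a and the first j values of b. dp[i][j] = dp[i-1][j-1]+1 when the i-th and j-th values match, else max(dp[i-1][j], dp[i][j-1]).
    ·  7  5  9  5  7  7  7  6
 ·  0  0  0  0  0  0  0  0  0
 7  0  1  1  1  1  1  1  1  1
 7  0  1  1  1  1  2  2  2  2
 7  0  1  1  1  1  2  3  3  3
10  0  1  1  1  1  2  3  3  3
 6  0  1  1  1  1  2  3  3  4
 8  0  1  1  1  1  2  3  3  4
 4  0  1  1  1  1  2  3  3  4
 5  0  1  2  2  2  2  3  3  4
dp[8][8] = 4. One LCS (by backtracking along matches): 7, 7, 7, 6.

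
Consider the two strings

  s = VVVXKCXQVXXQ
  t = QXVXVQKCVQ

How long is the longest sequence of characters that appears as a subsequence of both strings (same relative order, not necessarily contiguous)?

6

Taking V [1,3]; then V [2,5]; then K [5,7]; then C [6,8]; then V [9,9]; then Q [12,10] gives a common subsequence of length 6, and the DP table's final entry dp[12][10] is also 6, so no common subsequence is longer.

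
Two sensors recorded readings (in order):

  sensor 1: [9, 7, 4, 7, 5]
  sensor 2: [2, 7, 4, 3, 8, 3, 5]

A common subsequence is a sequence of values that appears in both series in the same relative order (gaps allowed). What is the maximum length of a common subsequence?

Let dp[i][j] be the LCS length of the first i values of sensor 1 and the first j values of sensor 2. dp[i][j] = dp[i-1][j-1]+1 when the i-th and j-th values match, else max(dp[i-1][j], dp[i][j-1]).
    ·  2  7  4  3  8  3  5
 ·  0  0  0  0  0  0  0  0
 9  0  0  0  0  0  0  0  0
 7  0  0  1  1  1  1  1  1
 4  0  0  1  2  2  2  2  2
 7  0  0  1  2  2  2  2  2
 5  0  0  1  2  2  2  2  3
dp[5][7] = 3. One LCS (by backtracking along matches): 7, 4, 5.

3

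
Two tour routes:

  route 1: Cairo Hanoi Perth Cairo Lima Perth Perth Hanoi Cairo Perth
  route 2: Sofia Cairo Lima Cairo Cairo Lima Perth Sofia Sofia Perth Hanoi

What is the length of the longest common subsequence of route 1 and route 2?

6

One common subsequence of length 6: Cairo (route 1 #1, route 2 #4), then Cairo (route 1 #4, route 2 #5), then Lima (route 1 #5, route 2 #6), then Perth (route 1 #6, route 2 #7), then Perth (route 1 #7, route 2 #10), then Hanoi (route 1 #8, route 2 #11). dp[10][11] = 6 confirms this is the maximum.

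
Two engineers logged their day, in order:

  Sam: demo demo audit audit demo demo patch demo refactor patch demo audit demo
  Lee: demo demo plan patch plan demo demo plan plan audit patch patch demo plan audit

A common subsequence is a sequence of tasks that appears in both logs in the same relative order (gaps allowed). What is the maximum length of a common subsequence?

8

Pick demo (Sam #1, Lee #1); then demo (Sam #2, Lee #2); then demo (Sam #5, Lee #6); then demo (Sam #6, Lee #7); then patch (Sam #7, Lee #11); then patch (Sam #10, Lee #12); then demo (Sam #11, Lee #13); then audit (Sam #12, Lee #15); all 8 tasks appear in both, in order. Since dp[13][15] = 8, nothing longer is possible.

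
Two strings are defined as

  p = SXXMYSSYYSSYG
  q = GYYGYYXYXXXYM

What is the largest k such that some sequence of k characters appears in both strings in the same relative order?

One common subsequence of length 4: Y at p[5]=q[5] → Y at p[8]=q[6] → Y at p[9]=q[8] → Y at p[12]=q[12], and the DP table's final entry dp[13][13] is also 4, so no common subsequence is longer.

4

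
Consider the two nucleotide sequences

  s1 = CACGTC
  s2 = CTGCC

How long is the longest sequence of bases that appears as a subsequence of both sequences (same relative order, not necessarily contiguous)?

Taking C [1,1]; then C [3,4]; then C [6,5] gives a common subsequence of length 3, and the DP table's final entry dp[6][5] is also 3, so no common subsequence is longer.

3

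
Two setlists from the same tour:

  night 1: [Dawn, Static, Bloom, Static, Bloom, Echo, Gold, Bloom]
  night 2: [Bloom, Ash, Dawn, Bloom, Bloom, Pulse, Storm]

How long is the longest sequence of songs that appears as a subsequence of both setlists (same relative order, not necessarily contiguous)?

3

One common subsequence of length 3: Dawn [1,3]; then Bloom [3,4]; then Bloom [5,5], and the DP table's final entry dp[8][7] is also 3, so no common subsequence is longer.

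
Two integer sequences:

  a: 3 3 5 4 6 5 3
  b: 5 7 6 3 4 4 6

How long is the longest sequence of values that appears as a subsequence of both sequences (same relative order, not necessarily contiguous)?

Let dp[i][j] be the LCS length of the first i values of a and the first j values of b. dp[i][j] = dp[i-1][j-1]+1 when the i-th and j-th values match, else max(dp[i-1][j], dp[i][j-1]).
    ·  5  7  6  3  4  4  6
 ·  0  0  0  0  0  0  0  0
 3  0  0  0  0  1  1  1  1
 3  0  0  0  0  1  1  1  1
 5  0  1  1  1  1  1  1  1
 4  0  1  1  1  1  2  2  2
 6  0  1  1  2  2  2  2  3
 5  0  1  1  2  2  2  2  3
 3  0  1  1  2  3  3  3  3
dp[7][7] = 3. One LCS (by backtracking along matches): 3, 4, 6.

3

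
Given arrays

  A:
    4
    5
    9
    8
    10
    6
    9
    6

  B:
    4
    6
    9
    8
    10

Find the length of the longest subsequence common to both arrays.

Let dp[i][j] be the LCS length of the first i values of A and the first j values of B. dp[i][j] = dp[i-1][j-1]+1 when the i-th and j-th values match, else max(dp[i-1][j], dp[i][j-1]).
    ·  4  6  9  8 10
 ·  0  0  0  0  0  0
 4  0  1  1  1  1  1
 5  0  1  1  1  1  1
 9  0  1  1  2  2  2
 8  0  1  1  2  3  3
10  0  1  1  2  3  4
 6  0  1  2  2  3  4
 9  0  1  2  3  3  4
 6  0  1  2  3  3  4
dp[8][5] = 4. One LCS (by backtracking along matches): 4, 9, 8, 10.

4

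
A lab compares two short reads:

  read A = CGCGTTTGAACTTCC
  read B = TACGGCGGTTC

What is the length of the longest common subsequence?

8

Taking C (read A #1, read B #3), G (read A #2, read B #5), C (read A #3, read B #6), G (read A #4, read B #7), G (read A #8, read B #8), T (read A #12, read B #9), T (read A #13, read B #10), C (read A #15, read B #11) gives a common subsequence of length 8. Since dp[15][11] = 8, nothing longer is possible.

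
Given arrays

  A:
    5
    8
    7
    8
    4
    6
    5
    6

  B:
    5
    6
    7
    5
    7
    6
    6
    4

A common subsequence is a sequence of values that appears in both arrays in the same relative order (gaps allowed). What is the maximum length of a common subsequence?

4

Let dp[i][j] be the LCS length of the first i values of A and the first j values of B. dp[i][j] = dp[i-1][j-1]+1 when the i-th and j-th values match, else max(dp[i-1][j], dp[i][j-1]).
    ·  5  6  7  5  7  6  6  4
 ·  0  0  0  0  0  0  0  0  0
 5  0  1  1  1  1  1  1  1  1
 8  0  1  1  1  1  1  1  1  1
 7  0  1  1  2  2  2  2  2  2
 8  0  1  1  2  2  2  2  2  2
 4  0  1  1  2  2  2  2  2  3
 6  0  1  2  2  2  2  3  3  3
 5  0  1  2  2  3  3  3  3  3
 6  0  1  2  2  3  3  4  4  4
dp[8][8] = 4. One LCS (by backtracking along matches): 5, 7, 6, 6.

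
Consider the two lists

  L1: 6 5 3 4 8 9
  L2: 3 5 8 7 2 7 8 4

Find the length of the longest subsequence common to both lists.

Let dp[i][j] be the LCS length of the first i values of L1 and the first j values of L2. dp[i][j] = dp[i-1][j-1]+1 when the i-th and j-th values match, else max(dp[i-1][j], dp[i][j-1]).
    ·  3  5  8  7  2  7  8  4
 ·  0  0  0  0  0  0  0  0  0
 6  0  0  0  0  0  0  0  0  0
 5  0  0  1  1  1  1  1  1  1
 3  0  1  1  1  1  1  1  1  1
 4  0  1  1  1  1  1  1  1  2
 8  0  1  1  2  2  2  2  2  2
 9  0  1  1  2  2  2  2  2  2
dp[6][8] = 2. One LCS (by backtracking along matches): 5, 4.

2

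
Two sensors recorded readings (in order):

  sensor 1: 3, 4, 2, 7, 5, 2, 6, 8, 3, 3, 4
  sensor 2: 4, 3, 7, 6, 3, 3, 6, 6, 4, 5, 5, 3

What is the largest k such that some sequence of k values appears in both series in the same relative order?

6

One common subsequence of length 6: 3 at sensor 1[1]=sensor 2[2], 7 at sensor 1[4]=sensor 2[3], 6 at sensor 1[7]=sensor 2[4], 3 at sensor 1[9]=sensor 2[5], 3 at sensor 1[10]=sensor 2[6], 4 at sensor 1[11]=sensor 2[9]. Since dp[11][12] = 6, nothing longer is possible.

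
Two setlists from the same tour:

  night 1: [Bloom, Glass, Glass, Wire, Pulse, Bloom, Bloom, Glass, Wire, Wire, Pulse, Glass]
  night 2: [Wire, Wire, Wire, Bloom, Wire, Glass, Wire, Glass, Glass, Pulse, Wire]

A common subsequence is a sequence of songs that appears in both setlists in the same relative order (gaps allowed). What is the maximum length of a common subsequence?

5

Pick Bloom [1,4] → Glass [2,8] → Glass [3,9] → Pulse [5,10] → Wire [10,11]; all 5 songs appear in both, in order, and the DP table's final entry dp[12][11] is also 5, so no common subsequence is longer.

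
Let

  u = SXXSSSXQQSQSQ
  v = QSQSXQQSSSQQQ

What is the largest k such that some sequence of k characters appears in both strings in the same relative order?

8

Taking S at u[1]=v[4], X at u[2]=v[5], S at u[4]=v[8], S at u[5]=v[9], S at u[6]=v[10], Q at u[9]=v[11], Q at u[11]=v[12], Q at u[13]=v[13] gives a common subsequence of length 8. The LCS DP gives dp[13][13] = 8, so this is optimal.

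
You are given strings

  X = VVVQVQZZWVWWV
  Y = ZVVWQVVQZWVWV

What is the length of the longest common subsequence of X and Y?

10

Match V (X #1, Y #2) → V (X #2, Y #3) → V (X #3, Y #6) → V (X #5, Y #7) → Q (X #6, Y #8) → Z (X #8, Y #9) → W (X #9, Y #10) → V (X #10, Y #11) → W (X #12, Y #12) → V (X #13, Y #13) — 10 characters in the same relative order in both. Since dp[13][13] = 10, nothing longer is possible.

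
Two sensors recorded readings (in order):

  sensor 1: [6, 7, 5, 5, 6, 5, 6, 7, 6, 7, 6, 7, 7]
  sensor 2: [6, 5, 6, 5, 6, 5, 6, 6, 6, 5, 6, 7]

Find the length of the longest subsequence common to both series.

9

Taking 6 (sensor 1 #1, sensor 2 #1), 5 (sensor 1 #3, sensor 2 #2), 5 (sensor 1 #4, sensor 2 #4), 6 (sensor 1 #5, sensor 2 #5), 5 (sensor 1 #6, sensor 2 #6), 6 (sensor 1 #7, sensor 2 #8), 6 (sensor 1 #9, sensor 2 #9), 6 (sensor 1 #11, sensor 2 #11), 7 (sensor 1 #13, sensor 2 #12) gives a common subsequence of length 9. Since dp[13][12] = 9, nothing longer is possible.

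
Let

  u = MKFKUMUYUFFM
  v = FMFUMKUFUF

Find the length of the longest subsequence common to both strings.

7

One common subsequence of length 7: M [1,2]; then F [3,3]; then U [5,4]; then M [6,5]; then U [7,7]; then U [9,9]; then F [11,10]. Since dp[12][10] = 7, nothing longer is possible.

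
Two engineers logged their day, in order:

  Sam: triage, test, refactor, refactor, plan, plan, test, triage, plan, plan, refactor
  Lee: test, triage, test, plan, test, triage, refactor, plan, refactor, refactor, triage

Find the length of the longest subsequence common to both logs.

7

One common subsequence of length 7: triage [1,2] → test [2,3] → plan [6,4] → test [7,5] → triage [8,6] → plan [9,8] → refactor [11,10], and the DP table's final entry dp[11][11] is also 7, so no common subsequence is longer.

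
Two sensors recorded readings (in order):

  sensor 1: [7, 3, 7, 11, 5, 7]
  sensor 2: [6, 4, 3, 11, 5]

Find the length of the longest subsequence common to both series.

One common subsequence of length 3: 3 (sensor 1 #2, sensor 2 #3), then 11 (sensor 1 #4, sensor 2 #4), then 5 (sensor 1 #5, sensor 2 #5). dp[6][5] = 3 confirms this is the maximum.

3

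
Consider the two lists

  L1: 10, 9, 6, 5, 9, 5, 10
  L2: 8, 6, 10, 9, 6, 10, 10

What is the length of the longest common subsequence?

4

Taking 10 [1,3], 9 [2,4], 6 [3,5], 10 [7,7] gives a common subsequence of length 4, and the DP table's final entry dp[7][7] is also 4, so no common subsequence is longer.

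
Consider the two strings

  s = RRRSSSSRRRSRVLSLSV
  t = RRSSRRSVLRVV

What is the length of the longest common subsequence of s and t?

Pick R at s[2]=t[1]; then R at s[3]=t[2]; then S at s[6]=t[3]; then S at s[7]=t[4]; then R at s[9]=t[5]; then R at s[10]=t[6]; then S at s[11]=t[7]; then R at s[12]=t[10]; then V at s[13]=t[11]; then V at s[18]=t[12]; all 10 characters appear in both, in order, and the DP table's final entry dp[18][12] is also 10, so no common subsequence is longer.

10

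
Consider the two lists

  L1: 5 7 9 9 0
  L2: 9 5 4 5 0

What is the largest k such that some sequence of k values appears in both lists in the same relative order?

Pick 5 [1,4]; then 0 [5,5]; all 2 values appear in both, in order, and the DP table's final entry dp[5][5] is also 2, so no common subsequence is longer.

2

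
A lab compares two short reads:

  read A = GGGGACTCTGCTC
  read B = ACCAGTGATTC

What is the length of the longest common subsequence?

7

Let dp[i][j] be the LCS length of the first i bases of read A and the first j bases of read B. dp[i][j] = dp[i-1][j-1]+1 when the i-th and j-th bases match, else max(dp[i-1][j], dp[i][j-1]).
    ·  A  C  C  A  G  T  G  A  T  T  C
 ·  0  0  0  0  0  0  0  0  0  0  0  0
 G  0  0  0  0  0  1  1  1  1  1  1  1
 G  0  0  0  0  0  1  1  2  2  2  2  2
 G  0  0  0  0  0  1  1  2  2  2  2  2
 G  0  0  0  0  0  1  1  2  2  2  2  2
 A  0  1  1  1  1  1  1  2  3  3  3  3
 C  0  1  2  2  2  2  2  2  3  3  3  4
 T  0  1  2  2  2  2  3  3  3  4  4  4
 C  0  1  2  3  3  3  3  3  3  4  4  5
 T  0  1  2  3  3  3  4  4  4  4  5  5
 G  0  1  2  3  3  4  4  5  5  5  5  5
 C  0  1  2  3  3  4  4  5  5  5  5  6
 T  0  1  2  3  3  4  5  5  5  6  6  6
 C  0  1  2  3  3  4  5  5  5  6  6  7
dp[13][11] = 7. One LCS (by backtracking along matches): ACCTGTC.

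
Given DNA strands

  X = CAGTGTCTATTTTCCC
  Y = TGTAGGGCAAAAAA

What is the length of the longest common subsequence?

Match A [2,4], then G [3,6], then G [5,7], then C [7,8], then A [9,14] — 5 bases in the same relative order in both. The LCS DP gives dp[16][14] = 5, so this is optimal.

5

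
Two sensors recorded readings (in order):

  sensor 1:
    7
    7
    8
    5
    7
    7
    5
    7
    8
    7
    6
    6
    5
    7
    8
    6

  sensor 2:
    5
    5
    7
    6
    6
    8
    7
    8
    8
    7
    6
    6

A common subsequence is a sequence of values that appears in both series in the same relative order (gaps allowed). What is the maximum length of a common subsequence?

Taking 5 (sensor 1 #4, sensor 2 #1), 5 (sensor 1 #7, sensor 2 #2), 7 (sensor 1 #10, sensor 2 #3), 6 (sensor 1 #11, sensor 2 #4), 6 (sensor 1 #12, sensor 2 #5), 7 (sensor 1 #14, sensor 2 #7), 8 (sensor 1 #15, sensor 2 #9), 6 (sensor 1 #16, sensor 2 #12) gives a common subsequence of length 8. The LCS DP gives dp[16][12] = 8, so this is optimal.

8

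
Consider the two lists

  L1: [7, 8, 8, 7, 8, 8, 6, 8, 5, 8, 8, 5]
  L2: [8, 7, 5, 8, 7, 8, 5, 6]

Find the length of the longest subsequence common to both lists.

6

Let dp[i][j] be the LCS length of the first i values of L1 and the first j values of L2. dp[i][j] = dp[i-1][j-1]+1 when the i-th and j-th values match, else max(dp[i-1][j], dp[i][j-1]).
    ·  8  7  5  8  7  8  5  6
 ·  0  0  0  0  0  0  0  0  0
 7  0  0  1  1  1  1  1  1  1
 8  0  1  1  1  2  2  2  2  2
 8  0  1  1  1  2  2  3  3  3
 7  0  1  2  2  2  3  3  3  3
 8  0  1  2  2  3  3  4  4  4
 8  0  1  2  2  3  3  4  4  4
 6  0  1  2  2  3  3  4  4  5
 8  0  1  2  2  3  3  4  4  5
 5  0  1  2  3  3  3  4  5  5
 8  0  1  2  3  4  4  4  5  5
 8  0  1  2  3  4  4  5  5  5
 5  0  1  2  3  4  4  5  6  6
dp[12][8] = 6. One LCS (by backtracking along matches): 8, 7, 5, 8, 8, 5.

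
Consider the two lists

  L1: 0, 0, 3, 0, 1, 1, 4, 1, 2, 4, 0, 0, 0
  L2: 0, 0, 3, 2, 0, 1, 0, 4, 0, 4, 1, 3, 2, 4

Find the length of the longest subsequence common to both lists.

Pick 0 (L1 #1, L2 #1); then 0 (L1 #2, L2 #2); then 3 (L1 #3, L2 #3); then 0 (L1 #4, L2 #5); then 1 (L1 #5, L2 #6); then 4 (L1 #7, L2 #10); then 1 (L1 #8, L2 #11); then 2 (L1 #9, L2 #13); then 4 (L1 #10, L2 #14); all 9 values appear in both, in order. Since dp[13][14] = 9, nothing longer is possible.

9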